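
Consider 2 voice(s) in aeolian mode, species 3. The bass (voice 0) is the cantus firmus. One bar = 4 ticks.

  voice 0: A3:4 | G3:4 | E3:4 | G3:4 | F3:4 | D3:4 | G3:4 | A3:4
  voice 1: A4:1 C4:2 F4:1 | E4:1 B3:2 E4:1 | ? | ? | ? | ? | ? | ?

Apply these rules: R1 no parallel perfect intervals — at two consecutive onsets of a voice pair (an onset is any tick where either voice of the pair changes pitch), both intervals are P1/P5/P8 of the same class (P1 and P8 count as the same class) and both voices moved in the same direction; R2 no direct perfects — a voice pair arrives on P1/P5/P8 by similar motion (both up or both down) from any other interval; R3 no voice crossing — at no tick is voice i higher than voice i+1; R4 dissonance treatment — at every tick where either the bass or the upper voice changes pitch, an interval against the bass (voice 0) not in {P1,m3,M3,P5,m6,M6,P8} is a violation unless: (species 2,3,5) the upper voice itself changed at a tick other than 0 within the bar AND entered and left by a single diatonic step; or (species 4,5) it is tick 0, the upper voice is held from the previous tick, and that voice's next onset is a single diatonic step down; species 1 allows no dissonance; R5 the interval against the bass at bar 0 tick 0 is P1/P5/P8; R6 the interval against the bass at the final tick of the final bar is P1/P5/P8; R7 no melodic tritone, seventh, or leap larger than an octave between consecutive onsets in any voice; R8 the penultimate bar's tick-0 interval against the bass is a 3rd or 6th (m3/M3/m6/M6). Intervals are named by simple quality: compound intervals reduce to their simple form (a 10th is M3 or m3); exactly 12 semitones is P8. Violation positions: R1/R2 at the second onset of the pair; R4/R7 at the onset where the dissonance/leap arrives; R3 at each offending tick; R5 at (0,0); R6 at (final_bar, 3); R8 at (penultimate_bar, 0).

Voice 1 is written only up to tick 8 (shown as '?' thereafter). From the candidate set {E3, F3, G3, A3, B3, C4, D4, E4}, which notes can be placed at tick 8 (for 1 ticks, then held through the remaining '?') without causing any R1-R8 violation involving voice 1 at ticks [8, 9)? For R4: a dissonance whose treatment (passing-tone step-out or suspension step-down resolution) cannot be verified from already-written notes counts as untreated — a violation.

E3: violates R2
F3: violates R4,R7
G3: legal
A3: violates R4
B3: violates R2
C4: legal
D4: violates R4
E4: legal

{C4, E4, G3}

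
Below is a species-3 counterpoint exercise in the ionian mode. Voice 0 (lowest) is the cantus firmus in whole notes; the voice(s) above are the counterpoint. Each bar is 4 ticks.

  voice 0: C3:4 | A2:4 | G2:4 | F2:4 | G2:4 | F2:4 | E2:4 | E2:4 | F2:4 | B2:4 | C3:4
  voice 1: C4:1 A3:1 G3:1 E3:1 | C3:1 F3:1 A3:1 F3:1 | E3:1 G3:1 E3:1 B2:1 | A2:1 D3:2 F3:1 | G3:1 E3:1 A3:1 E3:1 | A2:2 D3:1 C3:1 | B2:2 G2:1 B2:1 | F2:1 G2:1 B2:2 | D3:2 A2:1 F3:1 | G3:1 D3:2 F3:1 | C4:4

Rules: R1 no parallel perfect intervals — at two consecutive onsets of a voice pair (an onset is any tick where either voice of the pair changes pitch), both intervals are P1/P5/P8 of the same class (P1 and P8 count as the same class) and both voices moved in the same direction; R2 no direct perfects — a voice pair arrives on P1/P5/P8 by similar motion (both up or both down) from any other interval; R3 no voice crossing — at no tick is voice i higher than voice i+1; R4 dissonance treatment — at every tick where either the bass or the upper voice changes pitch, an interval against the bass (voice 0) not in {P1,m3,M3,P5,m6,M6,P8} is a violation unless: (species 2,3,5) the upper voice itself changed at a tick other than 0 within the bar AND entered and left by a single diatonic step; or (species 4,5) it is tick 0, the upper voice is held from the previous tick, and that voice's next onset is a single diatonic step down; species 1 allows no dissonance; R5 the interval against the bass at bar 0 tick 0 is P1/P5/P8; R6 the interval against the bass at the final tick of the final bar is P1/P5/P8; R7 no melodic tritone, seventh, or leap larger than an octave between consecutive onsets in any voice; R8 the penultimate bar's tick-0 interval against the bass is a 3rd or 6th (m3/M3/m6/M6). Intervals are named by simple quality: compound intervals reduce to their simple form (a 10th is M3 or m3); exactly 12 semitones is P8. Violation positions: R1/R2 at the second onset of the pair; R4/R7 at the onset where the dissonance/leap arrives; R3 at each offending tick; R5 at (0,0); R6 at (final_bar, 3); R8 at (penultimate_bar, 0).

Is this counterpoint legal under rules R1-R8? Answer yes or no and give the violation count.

No (8 violations)

bar 0: v0=C3 v1=C4 (P8)
bar 1: v0=A2 v1=C3 (m3)
bar 2: v0=G2 v1=E3 (M6)
bar 3: v0=F2 v1=A2 (M3)
bar 4: v0=G2 v1=G3 (P8)
bar 5: v0=F2 v1=A2 (M3)
bar 6: v0=E2 v1=B2 (P5)
bar 7: v0=E2 v1=F2 (m2)
bar 8: v0=F2 v1=D3 (M6)
bar 9: v0=B2 v1=G3 (m6)
bar 10: v0=C3 v1=C4 (P8)
  R1 @ bar4.0: F2/F3 P8 -> G2/G3 P8 similar
  R4 @ bar4.2: G2/A3 M2 untreated
  R1 @ bar6.0: F2/C3 P5 -> E2/B2 P5 similar
  R4 @ bar7.0: E2/F2 m2 untreated
  R7 @ bar7.0: B2->F2 leap 6st
  R7 @ bar9.0: F2->B2 leap 6st
  R4 @ bar9.3: B2/F3 TT untreated
  R2 @ bar10.0: B2/F3 TT -> C3/C4 P8 similar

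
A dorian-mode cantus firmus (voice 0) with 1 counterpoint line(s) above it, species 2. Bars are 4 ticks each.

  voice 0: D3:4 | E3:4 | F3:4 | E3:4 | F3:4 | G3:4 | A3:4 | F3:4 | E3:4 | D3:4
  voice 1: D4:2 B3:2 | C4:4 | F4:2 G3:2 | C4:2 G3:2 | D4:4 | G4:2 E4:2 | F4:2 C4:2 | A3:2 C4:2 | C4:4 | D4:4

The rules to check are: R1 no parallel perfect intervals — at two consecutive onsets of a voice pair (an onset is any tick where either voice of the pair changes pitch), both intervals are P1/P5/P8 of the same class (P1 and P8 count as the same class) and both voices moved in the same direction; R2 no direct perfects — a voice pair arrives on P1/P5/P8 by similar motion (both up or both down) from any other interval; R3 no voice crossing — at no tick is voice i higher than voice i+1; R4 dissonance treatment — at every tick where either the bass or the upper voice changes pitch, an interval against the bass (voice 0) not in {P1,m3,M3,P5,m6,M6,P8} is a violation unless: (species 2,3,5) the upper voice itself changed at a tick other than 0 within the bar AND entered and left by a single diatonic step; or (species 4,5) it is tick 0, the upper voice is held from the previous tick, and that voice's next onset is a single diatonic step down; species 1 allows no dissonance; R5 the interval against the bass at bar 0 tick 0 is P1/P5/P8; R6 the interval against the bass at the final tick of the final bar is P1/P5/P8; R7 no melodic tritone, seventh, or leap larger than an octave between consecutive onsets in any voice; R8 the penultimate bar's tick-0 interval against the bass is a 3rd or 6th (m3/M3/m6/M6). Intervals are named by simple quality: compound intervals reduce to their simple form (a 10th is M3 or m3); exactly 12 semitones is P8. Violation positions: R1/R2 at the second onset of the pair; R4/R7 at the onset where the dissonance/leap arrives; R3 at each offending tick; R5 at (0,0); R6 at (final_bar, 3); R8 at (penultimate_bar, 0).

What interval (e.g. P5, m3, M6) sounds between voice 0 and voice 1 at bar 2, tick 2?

M2

voice 0=F3 voice 1=G3 -> M2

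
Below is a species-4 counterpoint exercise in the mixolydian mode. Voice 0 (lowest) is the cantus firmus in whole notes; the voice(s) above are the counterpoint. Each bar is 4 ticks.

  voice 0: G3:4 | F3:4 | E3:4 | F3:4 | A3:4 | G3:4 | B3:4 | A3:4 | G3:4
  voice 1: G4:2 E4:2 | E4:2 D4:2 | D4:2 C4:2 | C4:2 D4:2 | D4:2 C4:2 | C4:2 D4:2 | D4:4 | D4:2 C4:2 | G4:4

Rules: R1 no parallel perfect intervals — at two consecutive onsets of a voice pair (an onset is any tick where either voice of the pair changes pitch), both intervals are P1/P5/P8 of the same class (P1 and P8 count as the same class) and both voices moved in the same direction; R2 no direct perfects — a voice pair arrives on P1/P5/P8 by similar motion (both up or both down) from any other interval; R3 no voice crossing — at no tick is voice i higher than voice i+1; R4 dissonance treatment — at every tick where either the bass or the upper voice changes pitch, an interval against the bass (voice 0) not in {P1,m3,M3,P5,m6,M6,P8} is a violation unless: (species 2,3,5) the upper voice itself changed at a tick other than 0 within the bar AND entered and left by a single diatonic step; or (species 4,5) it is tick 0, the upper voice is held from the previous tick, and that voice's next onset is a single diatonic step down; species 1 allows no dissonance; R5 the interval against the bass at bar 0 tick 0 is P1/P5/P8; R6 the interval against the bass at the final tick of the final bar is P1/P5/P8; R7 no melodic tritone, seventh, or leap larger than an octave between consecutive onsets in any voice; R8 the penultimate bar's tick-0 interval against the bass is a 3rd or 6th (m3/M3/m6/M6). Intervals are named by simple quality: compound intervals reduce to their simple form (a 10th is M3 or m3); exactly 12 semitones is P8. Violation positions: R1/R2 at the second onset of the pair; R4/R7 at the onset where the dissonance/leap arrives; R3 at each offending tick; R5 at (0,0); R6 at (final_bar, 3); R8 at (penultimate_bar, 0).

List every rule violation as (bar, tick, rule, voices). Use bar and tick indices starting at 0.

(5, 0, R4, (0, 1))
(7, 0, R8, (0, 1))

bar 0: v0=G3 v1=G4 downbeat P8
bar 1: v0=F3 v1=E4 downbeat M7
bar 2: v0=E3 v1=D4 downbeat m7
bar 3: v0=F3 v1=C4 downbeat P5
bar 4: v0=A3 v1=D4 downbeat P4
bar 5: v0=G3 v1=C4 downbeat P4
bar 6: v0=B3 v1=D4 downbeat m3
bar 7: v0=A3 v1=D4 downbeat P4
bar 8: v0=G3 v1=G4 downbeat P8
  -> R4 @ bar 5 tick 0 v(0, 1): G3/C4 P4 untreated
  -> R8 @ bar 7 tick 0 v(0, 1): penult P4 not 3rd/6th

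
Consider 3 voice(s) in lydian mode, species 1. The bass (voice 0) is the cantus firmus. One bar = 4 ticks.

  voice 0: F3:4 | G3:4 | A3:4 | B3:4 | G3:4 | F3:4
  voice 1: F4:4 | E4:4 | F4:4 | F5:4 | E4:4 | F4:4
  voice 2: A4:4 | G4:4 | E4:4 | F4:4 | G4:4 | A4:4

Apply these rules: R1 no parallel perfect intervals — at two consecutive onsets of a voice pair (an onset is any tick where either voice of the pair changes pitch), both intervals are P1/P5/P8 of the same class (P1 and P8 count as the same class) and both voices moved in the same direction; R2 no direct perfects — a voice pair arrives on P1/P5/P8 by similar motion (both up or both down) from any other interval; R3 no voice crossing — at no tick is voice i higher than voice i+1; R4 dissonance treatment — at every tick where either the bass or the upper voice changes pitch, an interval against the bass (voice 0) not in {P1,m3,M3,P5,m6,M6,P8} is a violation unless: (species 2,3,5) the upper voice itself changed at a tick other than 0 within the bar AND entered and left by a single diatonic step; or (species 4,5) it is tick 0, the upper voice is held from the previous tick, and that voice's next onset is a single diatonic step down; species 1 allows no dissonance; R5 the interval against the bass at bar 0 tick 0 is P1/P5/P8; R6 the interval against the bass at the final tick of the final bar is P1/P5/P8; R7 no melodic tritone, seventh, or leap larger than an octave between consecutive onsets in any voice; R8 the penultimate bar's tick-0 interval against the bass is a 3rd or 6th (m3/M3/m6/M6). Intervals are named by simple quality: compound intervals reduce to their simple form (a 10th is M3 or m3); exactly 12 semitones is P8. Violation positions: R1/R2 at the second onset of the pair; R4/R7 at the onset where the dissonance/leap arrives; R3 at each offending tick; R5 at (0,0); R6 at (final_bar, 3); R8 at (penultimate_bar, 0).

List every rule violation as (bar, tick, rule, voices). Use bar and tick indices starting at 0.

bar 0: v0=F3 v1=F4 v2=A4 downbeat M3
bar 1: v0=G3 v1=E4 v2=G4 downbeat P8
bar 2: v0=A3 v1=F4 v2=E4 downbeat P5
bar 3: v0=B3 v1=F5 v2=F4 downbeat TT
bar 4: v0=G3 v1=E4 v2=G4 downbeat P8
bar 5: v0=F3 v1=F4 v2=A4 downbeat M3
  -> R5 @ bar 0 tick 0 v(0, 2): opens on M3
  -> R3 @ bar 2 tick 0 v(1, 2): F4 above E4
  -> R3 @ bar 2 tick 1 v(1, 2): F4 above E4
  -> R3 @ bar 2 tick 2 v(1, 2): F4 above E4
  -> R3 @ bar 2 tick 3 v(1, 2): F4 above E4
  -> R2 @ bar 3 tick 0 v(1, 2): F4/E4 m2 -> F5/F4 P8 similar
  -> R3 @ bar 3 tick 0 v(1, 2): F5 above F4
  -> R4 @ bar 3 tick 0 v(0, 1): B3/F5 TT untreated
  -> R4 @ bar 3 tick 0 v(0, 2): B3/F4 TT untreated
  -> R3 @ bar 3 tick 1 v(1, 2): F5 above F4
  -> R3 @ bar 3 tick 2 v(1, 2): F5 above F4
  -> R3 @ bar 3 tick 3 v(1, 2): F5 above F4
  -> R7 @ bar 4 tick 0 v(1,): F5->E4 leap 13st
  -> R8 @ bar 4 tick 0 v(0, 2): penult P8 not 3rd/6th
  -> R6 @ bar 5 tick 3 v(0, 2): closes on M3

(0, 0, R5, (0, 2))
(2, 0, R3, (1, 2))
(2, 1, R3, (1, 2))
(2, 2, R3, (1, 2))
(2, 3, R3, (1, 2))
(3, 0, R2, (1, 2))
(3, 0, R3, (1, 2))
(3, 0, R4, (0, 1))
(3, 0, R4, (0, 2))
(3, 1, R3, (1, 2))
(3, 2, R3, (1, 2))
(3, 3, R3, (1, 2))
(4, 0, R7, (1,))
(4, 0, R8, (0, 2))
(5, 3, R6, (0, 2))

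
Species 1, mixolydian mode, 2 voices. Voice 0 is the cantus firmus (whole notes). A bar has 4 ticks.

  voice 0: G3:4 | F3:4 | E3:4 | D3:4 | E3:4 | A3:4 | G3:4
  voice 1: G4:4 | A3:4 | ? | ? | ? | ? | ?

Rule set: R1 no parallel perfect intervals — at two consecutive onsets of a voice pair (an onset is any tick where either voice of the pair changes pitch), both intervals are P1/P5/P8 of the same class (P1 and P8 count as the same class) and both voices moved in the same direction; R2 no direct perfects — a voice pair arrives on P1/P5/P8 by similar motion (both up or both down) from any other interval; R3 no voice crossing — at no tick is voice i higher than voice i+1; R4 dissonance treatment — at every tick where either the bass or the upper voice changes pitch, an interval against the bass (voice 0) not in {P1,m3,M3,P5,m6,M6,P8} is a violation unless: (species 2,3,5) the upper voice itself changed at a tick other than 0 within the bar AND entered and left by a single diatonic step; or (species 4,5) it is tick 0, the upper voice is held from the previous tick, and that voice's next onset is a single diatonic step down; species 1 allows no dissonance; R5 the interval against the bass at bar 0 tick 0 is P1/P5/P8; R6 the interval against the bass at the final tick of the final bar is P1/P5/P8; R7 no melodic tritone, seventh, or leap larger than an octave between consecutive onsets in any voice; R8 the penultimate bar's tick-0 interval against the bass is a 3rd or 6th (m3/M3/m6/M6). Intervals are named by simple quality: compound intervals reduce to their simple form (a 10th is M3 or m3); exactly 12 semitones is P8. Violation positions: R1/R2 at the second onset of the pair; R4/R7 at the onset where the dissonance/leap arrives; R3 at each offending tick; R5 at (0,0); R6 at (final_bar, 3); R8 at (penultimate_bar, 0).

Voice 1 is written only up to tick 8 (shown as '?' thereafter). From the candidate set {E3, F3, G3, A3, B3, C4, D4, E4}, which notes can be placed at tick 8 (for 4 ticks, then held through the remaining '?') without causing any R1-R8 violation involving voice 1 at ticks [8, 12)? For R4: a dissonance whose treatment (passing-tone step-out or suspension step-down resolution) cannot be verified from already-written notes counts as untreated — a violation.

E3: violates R2
F3: violates R4
G3: legal
A3: violates R4
B3: legal
C4: legal
D4: violates R4
E4: legal

{B3, C4, E4, G3}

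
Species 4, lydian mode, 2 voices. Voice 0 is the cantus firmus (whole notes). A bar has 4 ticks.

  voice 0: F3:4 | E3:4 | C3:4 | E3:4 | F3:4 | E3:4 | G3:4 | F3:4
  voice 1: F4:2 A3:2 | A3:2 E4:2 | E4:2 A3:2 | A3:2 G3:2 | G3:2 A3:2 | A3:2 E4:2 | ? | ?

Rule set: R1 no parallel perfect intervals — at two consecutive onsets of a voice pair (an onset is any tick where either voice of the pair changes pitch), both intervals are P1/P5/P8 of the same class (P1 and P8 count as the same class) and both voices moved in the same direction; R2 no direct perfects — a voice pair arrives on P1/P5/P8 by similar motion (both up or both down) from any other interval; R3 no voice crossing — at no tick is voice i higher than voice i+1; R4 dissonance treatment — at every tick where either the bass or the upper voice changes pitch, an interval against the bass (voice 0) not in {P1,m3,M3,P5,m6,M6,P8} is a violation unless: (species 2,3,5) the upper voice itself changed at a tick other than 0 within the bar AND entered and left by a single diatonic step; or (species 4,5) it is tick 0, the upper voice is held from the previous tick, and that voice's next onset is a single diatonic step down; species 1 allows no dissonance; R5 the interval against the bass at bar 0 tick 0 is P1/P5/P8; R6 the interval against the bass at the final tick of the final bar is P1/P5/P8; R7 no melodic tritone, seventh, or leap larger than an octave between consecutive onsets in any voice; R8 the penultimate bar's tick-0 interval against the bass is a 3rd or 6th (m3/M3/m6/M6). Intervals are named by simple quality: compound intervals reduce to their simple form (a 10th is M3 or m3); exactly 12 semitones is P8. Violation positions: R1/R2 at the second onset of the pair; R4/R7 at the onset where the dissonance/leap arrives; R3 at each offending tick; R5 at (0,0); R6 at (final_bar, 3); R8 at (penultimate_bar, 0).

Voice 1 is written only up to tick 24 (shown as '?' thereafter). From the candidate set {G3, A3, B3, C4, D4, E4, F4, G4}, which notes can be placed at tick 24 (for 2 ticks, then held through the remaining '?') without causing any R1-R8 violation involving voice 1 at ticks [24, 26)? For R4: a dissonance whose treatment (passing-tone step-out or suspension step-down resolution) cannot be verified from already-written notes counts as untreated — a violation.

G3: violates R8
A3: violates R4,R8
B3: legal
C4: violates R4,R8
D4: violates R8
E4: legal
F4: violates R4,R8
G4: violates R1,R8

{B3, E4}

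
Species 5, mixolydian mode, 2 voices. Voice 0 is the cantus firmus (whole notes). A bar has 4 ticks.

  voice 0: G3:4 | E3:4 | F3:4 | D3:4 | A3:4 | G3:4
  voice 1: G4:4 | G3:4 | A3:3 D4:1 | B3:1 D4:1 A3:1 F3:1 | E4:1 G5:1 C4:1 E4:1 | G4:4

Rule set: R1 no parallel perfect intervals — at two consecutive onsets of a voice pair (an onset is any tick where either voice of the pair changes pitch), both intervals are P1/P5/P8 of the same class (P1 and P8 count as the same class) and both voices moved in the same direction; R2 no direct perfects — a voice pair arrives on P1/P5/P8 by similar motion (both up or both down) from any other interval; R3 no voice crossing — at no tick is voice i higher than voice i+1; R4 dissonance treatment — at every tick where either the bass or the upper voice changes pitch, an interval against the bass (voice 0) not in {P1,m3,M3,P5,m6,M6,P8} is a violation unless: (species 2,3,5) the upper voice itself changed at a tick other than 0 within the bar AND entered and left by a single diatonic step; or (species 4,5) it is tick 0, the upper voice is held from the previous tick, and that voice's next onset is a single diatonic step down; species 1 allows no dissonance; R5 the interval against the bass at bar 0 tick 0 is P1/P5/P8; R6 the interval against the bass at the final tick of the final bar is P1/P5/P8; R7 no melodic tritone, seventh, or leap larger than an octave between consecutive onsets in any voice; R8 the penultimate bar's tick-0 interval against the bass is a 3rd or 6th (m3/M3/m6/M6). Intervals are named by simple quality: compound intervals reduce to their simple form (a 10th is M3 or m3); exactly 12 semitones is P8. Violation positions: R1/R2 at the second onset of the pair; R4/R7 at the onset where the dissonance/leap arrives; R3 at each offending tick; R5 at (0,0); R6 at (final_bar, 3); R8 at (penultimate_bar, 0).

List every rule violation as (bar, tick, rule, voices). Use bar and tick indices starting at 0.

(4, 0, R2, (0, 1))
(4, 0, R7, (1,))
(4, 0, R8, (0, 1))
(4, 1, R4, (0, 1))
(4, 1, R7, (1,))
(4, 2, R7, (1,))

bar 0: v0=G3 v1=G4 downbeat P8
bar 1: v0=E3 v1=G3 downbeat m3
bar 2: v0=F3 v1=A3 downbeat M3
bar 3: v0=D3 v1=B3 downbeat M6
bar 4: v0=A3 v1=E4 downbeat P5
bar 5: v0=G3 v1=G4 downbeat P8
  -> R2 @ bar 4 tick 0 v(0, 1): D3/F3 m3 -> A3/E4 P5 similar
  -> R7 @ bar 4 tick 0 v(1,): F3->E4 leap 11st
  -> R8 @ bar 4 tick 0 v(0, 1): penult P5 not 3rd/6th
  -> R4 @ bar 4 tick 1 v(0, 1): A3/G5 m7 untreated
  -> R7 @ bar 4 tick 1 v(1,): E4->G5 leap 15st
  -> R7 @ bar 4 tick 2 v(1,): G5->C4 leap 19st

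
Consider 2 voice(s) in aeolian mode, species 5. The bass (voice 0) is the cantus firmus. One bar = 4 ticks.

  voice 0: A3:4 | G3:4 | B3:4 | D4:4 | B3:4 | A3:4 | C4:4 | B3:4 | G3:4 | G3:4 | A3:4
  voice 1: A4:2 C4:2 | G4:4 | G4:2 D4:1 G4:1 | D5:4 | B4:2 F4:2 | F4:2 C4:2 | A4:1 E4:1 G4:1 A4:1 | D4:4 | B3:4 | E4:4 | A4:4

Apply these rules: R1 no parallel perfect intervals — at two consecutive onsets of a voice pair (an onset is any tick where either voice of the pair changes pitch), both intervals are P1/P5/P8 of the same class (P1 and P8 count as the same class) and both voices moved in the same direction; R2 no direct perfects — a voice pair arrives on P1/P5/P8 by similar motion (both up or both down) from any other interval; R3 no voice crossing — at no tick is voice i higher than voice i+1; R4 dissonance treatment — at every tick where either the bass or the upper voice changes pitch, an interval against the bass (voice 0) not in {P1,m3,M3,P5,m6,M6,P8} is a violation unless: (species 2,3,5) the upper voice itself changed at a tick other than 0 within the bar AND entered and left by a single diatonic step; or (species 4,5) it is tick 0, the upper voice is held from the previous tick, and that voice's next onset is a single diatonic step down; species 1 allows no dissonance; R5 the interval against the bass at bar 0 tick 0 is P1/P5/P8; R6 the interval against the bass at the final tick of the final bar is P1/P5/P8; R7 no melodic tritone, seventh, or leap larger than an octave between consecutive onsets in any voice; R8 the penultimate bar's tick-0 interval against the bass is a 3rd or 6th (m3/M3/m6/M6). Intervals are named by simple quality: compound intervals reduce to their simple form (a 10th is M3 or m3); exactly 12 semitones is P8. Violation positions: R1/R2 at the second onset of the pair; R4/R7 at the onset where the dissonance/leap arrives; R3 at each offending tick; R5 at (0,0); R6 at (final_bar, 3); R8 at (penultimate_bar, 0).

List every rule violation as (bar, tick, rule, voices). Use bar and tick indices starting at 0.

bar 0: v0=A3 v1=A4 downbeat P8
bar 1: v0=G3 v1=G4 downbeat P8
bar 2: v0=B3 v1=G4 downbeat m6
bar 3: v0=D4 v1=D5 downbeat P8
bar 4: v0=B3 v1=B4 downbeat P8
bar 5: v0=A3 v1=F4 downbeat m6
bar 6: v0=C4 v1=A4 downbeat M6
bar 7: v0=B3 v1=D4 downbeat m3
bar 8: v0=G3 v1=B3 downbeat M3
bar 9: v0=G3 v1=E4 downbeat M6
bar 10: v0=A3 v1=A4 downbeat P8
  -> R2 @ bar 3 tick 0 v(0, 1): B3/G4 m6 -> D4/D5 P8 similar
  -> R1 @ bar 4 tick 0 v(0, 1): D4/D5 P8 -> B3/B4 P8 similar
  -> R4 @ bar 4 tick 2 v(0, 1): B3/F4 TT untreated
  -> R7 @ bar 4 tick 2 v(1,): B4->F4 leap 6st
  -> R2 @ bar 10 tick 0 v(0, 1): G3/E4 M6 -> A3/A4 P8 similar

(3, 0, R2, (0, 1))
(4, 0, R1, (0, 1))
(4, 2, R4, (0, 1))
(4, 2, R7, (1,))
(10, 0, R2, (0, 1))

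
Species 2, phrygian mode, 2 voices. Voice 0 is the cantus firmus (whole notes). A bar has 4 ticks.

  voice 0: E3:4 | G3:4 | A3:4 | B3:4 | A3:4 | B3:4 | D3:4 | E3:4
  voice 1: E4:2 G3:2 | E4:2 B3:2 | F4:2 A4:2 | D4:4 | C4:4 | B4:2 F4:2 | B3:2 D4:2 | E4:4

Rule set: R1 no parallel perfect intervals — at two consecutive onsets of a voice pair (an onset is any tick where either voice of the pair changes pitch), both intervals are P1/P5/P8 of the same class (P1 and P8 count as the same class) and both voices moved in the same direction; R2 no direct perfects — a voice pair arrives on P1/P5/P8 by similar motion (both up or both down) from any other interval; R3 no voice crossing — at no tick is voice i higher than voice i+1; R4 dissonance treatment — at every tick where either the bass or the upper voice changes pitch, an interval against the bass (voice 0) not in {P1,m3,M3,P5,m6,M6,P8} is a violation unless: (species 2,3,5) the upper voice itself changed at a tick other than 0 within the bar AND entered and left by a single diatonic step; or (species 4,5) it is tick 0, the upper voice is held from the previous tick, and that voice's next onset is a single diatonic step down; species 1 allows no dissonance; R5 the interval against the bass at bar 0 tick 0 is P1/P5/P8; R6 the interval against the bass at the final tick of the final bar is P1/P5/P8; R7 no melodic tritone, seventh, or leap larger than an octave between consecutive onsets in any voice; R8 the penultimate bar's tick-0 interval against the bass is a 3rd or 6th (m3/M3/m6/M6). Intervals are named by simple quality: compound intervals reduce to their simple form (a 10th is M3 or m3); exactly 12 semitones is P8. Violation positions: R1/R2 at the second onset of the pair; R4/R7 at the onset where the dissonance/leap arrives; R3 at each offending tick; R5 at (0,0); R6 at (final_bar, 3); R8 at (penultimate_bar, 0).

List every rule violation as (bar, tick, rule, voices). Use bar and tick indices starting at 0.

bar 0: v0=E3 v1=E4 downbeat P8
bar 1: v0=G3 v1=E4 downbeat M6
bar 2: v0=A3 v1=F4 downbeat m6
bar 3: v0=B3 v1=D4 downbeat m3
bar 4: v0=A3 v1=C4 downbeat m3
bar 5: v0=B3 v1=B4 downbeat P8
bar 6: v0=D3 v1=B3 downbeat M6
bar 7: v0=E3 v1=E4 downbeat P8
  -> R7 @ bar 2 tick 0 v(1,): B3->F4 leap 6st
  -> R2 @ bar 5 tick 0 v(0, 1): A3/C4 m3 -> B3/B4 P8 similar
  -> R7 @ bar 5 tick 0 v(1,): C4->B4 leap 11st
  -> R4 @ bar 5 tick 2 v(0, 1): B3/F4 TT untreated
  -> R7 @ bar 5 tick 2 v(1,): B4->F4 leap 6st
  -> R7 @ bar 6 tick 0 v(1,): F4->B3 leap 6st
  -> R1 @ bar 7 tick 0 v(0, 1): D3/D4 P8 -> E3/E4 P8 similar

(2, 0, R7, (1,))
(5, 0, R2, (0, 1))
(5, 0, R7, (1,))
(5, 2, R4, (0, 1))
(5, 2, R7, (1,))
(6, 0, R7, (1,))
(7, 0, R1, (0, 1))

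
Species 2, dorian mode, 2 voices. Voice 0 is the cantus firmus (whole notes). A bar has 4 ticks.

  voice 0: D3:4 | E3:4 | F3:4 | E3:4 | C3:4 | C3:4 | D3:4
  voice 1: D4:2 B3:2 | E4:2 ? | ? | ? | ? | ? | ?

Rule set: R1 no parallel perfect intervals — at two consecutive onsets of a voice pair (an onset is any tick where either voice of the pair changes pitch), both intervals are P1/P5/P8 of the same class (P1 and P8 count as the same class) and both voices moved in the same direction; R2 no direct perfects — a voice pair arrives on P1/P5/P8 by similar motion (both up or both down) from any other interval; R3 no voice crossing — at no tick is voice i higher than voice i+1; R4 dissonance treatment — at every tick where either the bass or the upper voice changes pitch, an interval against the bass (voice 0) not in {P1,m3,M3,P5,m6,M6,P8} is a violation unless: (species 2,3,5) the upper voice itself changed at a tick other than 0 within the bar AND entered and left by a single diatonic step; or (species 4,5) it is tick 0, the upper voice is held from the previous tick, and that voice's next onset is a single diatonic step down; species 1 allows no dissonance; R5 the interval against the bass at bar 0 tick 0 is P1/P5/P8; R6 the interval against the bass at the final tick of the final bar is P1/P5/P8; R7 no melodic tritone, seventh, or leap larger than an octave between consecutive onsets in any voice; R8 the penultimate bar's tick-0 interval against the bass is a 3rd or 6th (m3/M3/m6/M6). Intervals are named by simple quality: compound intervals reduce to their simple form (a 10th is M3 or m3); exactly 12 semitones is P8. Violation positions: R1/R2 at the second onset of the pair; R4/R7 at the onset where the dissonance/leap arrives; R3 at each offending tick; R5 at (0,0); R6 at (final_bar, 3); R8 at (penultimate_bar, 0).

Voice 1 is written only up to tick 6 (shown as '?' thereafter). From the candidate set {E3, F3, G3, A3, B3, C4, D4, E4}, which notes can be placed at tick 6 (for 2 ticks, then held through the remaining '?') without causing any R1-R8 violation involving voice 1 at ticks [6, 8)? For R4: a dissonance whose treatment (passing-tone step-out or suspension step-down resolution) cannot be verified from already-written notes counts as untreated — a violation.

E3: legal
F3: violates R4,R7
G3: legal
A3: violates R4
B3: legal
C4: legal
D4: violates R4
E4: legal

{B3, C4, E3, E4, G3}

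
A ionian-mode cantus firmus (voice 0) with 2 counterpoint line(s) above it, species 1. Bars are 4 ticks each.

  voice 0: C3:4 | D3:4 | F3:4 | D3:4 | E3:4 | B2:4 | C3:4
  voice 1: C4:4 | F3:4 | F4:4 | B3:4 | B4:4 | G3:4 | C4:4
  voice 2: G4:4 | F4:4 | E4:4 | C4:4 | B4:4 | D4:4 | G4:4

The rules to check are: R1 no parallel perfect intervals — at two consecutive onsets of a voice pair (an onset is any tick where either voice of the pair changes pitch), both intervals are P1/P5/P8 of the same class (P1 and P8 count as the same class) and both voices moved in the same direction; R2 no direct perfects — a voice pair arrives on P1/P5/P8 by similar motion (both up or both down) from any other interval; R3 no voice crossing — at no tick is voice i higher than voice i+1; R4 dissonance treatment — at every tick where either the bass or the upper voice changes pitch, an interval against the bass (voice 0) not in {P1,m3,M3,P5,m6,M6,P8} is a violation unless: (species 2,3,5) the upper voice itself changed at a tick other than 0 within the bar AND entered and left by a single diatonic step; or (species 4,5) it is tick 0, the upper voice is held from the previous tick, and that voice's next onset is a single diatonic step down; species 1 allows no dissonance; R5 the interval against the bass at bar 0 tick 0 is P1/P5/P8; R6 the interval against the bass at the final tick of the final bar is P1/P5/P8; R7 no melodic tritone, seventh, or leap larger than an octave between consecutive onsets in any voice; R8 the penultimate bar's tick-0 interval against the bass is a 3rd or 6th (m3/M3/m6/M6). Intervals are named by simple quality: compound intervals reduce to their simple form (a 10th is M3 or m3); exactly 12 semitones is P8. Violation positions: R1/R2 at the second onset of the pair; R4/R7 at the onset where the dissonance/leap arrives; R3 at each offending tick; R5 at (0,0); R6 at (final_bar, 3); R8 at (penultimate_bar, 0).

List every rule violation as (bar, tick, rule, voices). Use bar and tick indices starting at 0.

bar 0: v0=C3 v1=C4 v2=G4 downbeat P5
bar 1: v0=D3 v1=F3 v2=F4 downbeat m3
bar 2: v0=F3 v1=F4 v2=E4 downbeat M7
bar 3: v0=D3 v1=B3 v2=C4 downbeat m7
bar 4: v0=E3 v1=B4 v2=B4 downbeat P5
bar 5: v0=B2 v1=G3 v2=D4 downbeat m3
bar 6: v0=C3 v1=C4 v2=G4 downbeat P5
  -> R2 @ bar 1 tick 0 v(1, 2): C4/G4 P5 -> F3/F4 P8 similar
  -> R2 @ bar 2 tick 0 v(0, 1): D3/F3 m3 -> F3/F4 P8 similar
  -> R3 @ bar 2 tick 0 v(1, 2): F4 above E4
  -> R4 @ bar 2 tick 0 v(0, 2): F3/E4 M7 untreated
  -> R3 @ bar 2 tick 1 v(1, 2): F4 above E4
  -> R3 @ bar 2 tick 2 v(1, 2): F4 above E4
  -> R3 @ bar 2 tick 3 v(1, 2): F4 above E4
  -> R4 @ bar 3 tick 0 v(0, 2): D3/C4 m7 untreated
  -> R7 @ bar 3 tick 0 v(1,): F4->B3 leap 6st
  -> R2 @ bar 4 tick 0 v(0, 1): D3/B3 M6 -> E3/B4 P5 similar
  -> R2 @ bar 4 tick 0 v(0, 2): D3/C4 m7 -> E3/B4 P5 similar
  -> R2 @ bar 4 tick 0 v(1, 2): B3/C4 m2 -> B4/B4 P1 similar
  -> R7 @ bar 4 tick 0 v(2,): C4->B4 leap 11st
  -> R2 @ bar 5 tick 0 v(1, 2): B4/B4 P1 -> G3/D4 P5 similar
  -> R7 @ bar 5 tick 0 v(1,): B4->G3 leap 16st
  -> R1 @ bar 6 tick 0 v(1, 2): G3/D4 P5 -> C4/G4 P5 similar
  -> R2 @ bar 6 tick 0 v(0, 1): B2/G3 m6 -> C3/C4 P8 similar
  -> R2 @ bar 6 tick 0 v(0, 2): B2/D4 m3 -> C3/G4 P5 similar

(1, 0, R2, (1, 2))
(2, 0, R2, (0, 1))
(2, 0, R3, (1, 2))
(2, 0, R4, (0, 2))
(2, 1, R3, (1, 2))
(2, 2, R3, (1, 2))
(2, 3, R3, (1, 2))
(3, 0, R4, (0, 2))
(3, 0, R7, (1,))
(4, 0, R2, (0, 1))
(4, 0, R2, (0, 2))
(4, 0, R2, (1, 2))
(4, 0, R7, (2,))
(5, 0, R2, (1, 2))
(5, 0, R7, (1,))
(6, 0, R1, (1, 2))
(6, 0, R2, (0, 1))
(6, 0, R2, (0, 2))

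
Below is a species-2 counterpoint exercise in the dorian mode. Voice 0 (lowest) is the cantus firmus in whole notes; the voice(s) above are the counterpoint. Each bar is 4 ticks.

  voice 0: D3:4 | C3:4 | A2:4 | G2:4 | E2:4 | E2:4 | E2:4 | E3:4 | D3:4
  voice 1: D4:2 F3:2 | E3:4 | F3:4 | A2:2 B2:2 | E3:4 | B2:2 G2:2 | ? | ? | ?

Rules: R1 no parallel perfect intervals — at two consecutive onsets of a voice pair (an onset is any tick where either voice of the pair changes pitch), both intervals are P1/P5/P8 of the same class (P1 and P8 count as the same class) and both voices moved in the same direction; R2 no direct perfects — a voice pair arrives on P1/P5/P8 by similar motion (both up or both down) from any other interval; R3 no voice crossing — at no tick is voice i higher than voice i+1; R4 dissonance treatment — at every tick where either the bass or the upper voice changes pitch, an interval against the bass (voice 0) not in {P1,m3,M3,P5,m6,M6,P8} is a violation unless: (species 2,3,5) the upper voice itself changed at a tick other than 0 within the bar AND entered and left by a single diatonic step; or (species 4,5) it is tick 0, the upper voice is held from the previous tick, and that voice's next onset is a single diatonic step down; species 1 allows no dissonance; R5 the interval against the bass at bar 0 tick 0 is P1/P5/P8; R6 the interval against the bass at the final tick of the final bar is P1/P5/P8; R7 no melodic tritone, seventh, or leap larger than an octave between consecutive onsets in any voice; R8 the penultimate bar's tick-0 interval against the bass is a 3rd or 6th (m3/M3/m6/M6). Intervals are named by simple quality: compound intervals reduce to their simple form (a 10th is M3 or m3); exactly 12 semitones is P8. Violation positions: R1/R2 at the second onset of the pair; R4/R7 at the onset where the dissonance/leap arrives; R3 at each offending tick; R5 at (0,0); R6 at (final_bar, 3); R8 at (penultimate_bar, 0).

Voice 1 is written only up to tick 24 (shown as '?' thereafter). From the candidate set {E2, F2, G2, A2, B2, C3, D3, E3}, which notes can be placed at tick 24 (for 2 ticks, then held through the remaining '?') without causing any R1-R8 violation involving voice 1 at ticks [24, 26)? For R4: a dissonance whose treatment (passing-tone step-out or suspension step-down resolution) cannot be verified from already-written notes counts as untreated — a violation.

{B2, C3, E2, E3, G2}

E2: legal
F2: violates R4
G2: legal
A2: violates R4
B2: legal
C3: legal
D3: violates R4
E3: legal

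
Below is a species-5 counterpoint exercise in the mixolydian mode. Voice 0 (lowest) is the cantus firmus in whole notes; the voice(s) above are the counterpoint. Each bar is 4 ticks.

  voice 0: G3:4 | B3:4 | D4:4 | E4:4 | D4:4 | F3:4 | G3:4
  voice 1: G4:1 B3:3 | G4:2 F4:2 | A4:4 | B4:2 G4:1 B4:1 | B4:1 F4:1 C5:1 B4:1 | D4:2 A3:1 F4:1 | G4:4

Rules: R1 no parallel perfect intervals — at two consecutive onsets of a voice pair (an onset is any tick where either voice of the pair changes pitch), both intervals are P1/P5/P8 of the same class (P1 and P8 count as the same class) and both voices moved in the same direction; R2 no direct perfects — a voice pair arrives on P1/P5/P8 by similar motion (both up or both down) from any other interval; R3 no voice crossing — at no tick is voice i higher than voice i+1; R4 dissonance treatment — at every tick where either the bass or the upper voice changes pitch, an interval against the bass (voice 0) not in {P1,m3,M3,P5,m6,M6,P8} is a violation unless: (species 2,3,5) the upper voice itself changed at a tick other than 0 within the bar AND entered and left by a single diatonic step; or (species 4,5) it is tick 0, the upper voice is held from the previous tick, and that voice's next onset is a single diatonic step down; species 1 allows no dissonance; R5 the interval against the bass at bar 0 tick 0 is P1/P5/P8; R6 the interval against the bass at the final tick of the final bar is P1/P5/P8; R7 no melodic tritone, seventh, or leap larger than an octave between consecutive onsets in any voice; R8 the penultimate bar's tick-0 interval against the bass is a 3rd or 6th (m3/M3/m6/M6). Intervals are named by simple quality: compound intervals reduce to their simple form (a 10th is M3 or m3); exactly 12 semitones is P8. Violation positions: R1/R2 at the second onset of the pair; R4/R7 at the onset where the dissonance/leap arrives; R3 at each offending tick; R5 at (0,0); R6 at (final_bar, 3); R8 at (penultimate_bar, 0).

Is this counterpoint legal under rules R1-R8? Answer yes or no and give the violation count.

bar 0: v0=G3 v1=G4 (P8)
bar 1: v0=B3 v1=G4 (m6)
bar 2: v0=D4 v1=A4 (P5)
bar 3: v0=E4 v1=B4 (P5)
bar 4: v0=D4 v1=B4 (M6)
bar 5: v0=F3 v1=D4 (M6)
bar 6: v0=G3 v1=G4 (P8)
  R4 @ bar1.2: B3/F4 TT untreated
  R2 @ bar2.0: B3/F4 TT -> D4/A4 P5 similar
  R1 @ bar3.0: D4/A4 P5 -> E4/B4 P5 similar
  R7 @ bar4.1: B4->F4 leap 6st
  R4 @ bar4.2: D4/C5 m7 untreated
  R1 @ bar6.0: F3/F4 P8 -> G3/G4 P8 similar

No (6 violations)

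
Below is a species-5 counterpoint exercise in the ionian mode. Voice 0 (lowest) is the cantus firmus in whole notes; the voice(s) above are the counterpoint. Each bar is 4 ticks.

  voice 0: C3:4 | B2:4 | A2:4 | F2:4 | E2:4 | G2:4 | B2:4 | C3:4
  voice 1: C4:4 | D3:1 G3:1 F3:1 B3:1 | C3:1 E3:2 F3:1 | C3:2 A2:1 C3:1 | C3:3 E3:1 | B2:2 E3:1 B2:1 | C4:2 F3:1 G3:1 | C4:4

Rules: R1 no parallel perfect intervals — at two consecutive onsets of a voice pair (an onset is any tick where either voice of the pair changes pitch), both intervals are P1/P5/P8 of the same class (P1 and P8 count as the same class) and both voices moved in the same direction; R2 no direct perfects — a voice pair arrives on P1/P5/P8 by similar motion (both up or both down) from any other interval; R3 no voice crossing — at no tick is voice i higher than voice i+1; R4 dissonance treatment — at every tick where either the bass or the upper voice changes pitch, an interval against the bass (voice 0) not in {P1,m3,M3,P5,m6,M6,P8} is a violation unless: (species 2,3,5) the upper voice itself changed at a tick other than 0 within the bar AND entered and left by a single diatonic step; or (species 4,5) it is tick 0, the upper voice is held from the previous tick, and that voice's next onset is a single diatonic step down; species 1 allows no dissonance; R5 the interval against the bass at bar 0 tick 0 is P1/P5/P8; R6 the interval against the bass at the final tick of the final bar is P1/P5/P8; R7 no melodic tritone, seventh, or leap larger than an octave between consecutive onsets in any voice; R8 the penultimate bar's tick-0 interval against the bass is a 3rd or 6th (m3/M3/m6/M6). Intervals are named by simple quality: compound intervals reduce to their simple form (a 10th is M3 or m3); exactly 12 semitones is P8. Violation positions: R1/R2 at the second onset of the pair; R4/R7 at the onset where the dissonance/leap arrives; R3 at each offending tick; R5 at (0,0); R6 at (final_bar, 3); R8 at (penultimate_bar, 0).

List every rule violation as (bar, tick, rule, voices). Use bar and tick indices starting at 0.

bar 0: v0=C3 v1=C4 downbeat P8
bar 1: v0=B2 v1=D3 downbeat m3
bar 2: v0=A2 v1=C3 downbeat m3
bar 3: v0=F2 v1=C3 downbeat P5
bar 4: v0=E2 v1=C3 downbeat m6
bar 5: v0=G2 v1=B2 downbeat M3
bar 6: v0=B2 v1=C4 downbeat m2
bar 7: v0=C3 v1=C4 downbeat P8
  -> R7 @ bar 1 tick 0 v(1,): C4->D3 leap 10st
  -> R4 @ bar 1 tick 2 v(0, 1): B2/F3 TT untreated
  -> R7 @ bar 1 tick 3 v(1,): F3->B3 leap 6st
  -> R7 @ bar 2 tick 0 v(1,): B3->C3 leap 11st
  -> R2 @ bar 3 tick 0 v(0, 1): A2/F3 m6 -> F2/C3 P5 similar
  -> R4 @ bar 6 tick 0 v(0, 1): B2/C4 m2 untreated
  -> R7 @ bar 6 tick 0 v(1,): B2->C4 leap 13st
  -> R8 @ bar 6 tick 0 v(0, 1): penult m2 not 3rd/6th
  -> R4 @ bar 6 tick 2 v(0, 1): B2/F3 TT untreated
  -> R2 @ bar 7 tick 0 v(0, 1): B2/G3 m6 -> C3/C4 P8 similar

(1, 0, R7, (1,))
(1, 2, R4, (0, 1))
(1, 3, R7, (1,))
(2, 0, R7, (1,))
(3, 0, R2, (0, 1))
(6, 0, R4, (0, 1))
(6, 0, R7, (1,))
(6, 0, R8, (0, 1))
(6, 2, R4, (0, 1))
(7, 0, R2, (0, 1))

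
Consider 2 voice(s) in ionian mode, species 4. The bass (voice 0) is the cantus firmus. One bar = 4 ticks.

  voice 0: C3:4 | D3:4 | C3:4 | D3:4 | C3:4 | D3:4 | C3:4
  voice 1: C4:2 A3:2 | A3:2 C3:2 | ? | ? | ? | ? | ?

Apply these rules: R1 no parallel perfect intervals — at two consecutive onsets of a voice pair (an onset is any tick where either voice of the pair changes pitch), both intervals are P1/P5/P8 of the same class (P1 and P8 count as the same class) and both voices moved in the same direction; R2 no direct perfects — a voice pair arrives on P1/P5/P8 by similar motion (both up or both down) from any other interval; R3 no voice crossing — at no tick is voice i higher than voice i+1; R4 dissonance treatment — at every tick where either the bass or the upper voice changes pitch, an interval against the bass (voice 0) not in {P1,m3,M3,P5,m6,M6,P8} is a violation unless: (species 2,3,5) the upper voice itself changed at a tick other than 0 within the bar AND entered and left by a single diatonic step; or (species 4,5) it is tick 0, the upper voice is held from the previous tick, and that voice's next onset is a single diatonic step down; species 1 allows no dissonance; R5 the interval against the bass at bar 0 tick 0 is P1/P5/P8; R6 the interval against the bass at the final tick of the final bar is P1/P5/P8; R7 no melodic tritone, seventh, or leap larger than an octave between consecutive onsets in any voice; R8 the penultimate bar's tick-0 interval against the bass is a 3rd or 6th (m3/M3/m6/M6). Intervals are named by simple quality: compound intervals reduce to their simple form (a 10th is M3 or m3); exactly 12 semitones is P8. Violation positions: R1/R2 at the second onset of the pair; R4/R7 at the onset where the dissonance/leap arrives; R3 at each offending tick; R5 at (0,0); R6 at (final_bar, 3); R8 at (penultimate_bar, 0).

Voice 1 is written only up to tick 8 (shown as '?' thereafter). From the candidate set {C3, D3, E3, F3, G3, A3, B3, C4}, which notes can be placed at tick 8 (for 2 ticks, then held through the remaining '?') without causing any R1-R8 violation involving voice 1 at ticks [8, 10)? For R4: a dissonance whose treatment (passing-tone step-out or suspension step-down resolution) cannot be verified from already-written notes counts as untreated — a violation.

C3: legal
D3: violates R4
E3: legal
F3: violates R4
G3: legal
A3: legal
B3: violates R4,R7
C4: legal

{A3, C3, C4, E3, G3}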